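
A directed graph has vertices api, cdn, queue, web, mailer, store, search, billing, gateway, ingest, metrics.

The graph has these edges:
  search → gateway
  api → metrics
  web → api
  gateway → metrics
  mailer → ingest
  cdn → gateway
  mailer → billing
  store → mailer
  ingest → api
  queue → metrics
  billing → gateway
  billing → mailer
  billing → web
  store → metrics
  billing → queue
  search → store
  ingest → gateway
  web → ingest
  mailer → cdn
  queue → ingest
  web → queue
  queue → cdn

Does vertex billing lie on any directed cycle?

billing is on a cycle iff billing can reach itself via ≥1 edge.
billing → mailer → billing — yes.

Yes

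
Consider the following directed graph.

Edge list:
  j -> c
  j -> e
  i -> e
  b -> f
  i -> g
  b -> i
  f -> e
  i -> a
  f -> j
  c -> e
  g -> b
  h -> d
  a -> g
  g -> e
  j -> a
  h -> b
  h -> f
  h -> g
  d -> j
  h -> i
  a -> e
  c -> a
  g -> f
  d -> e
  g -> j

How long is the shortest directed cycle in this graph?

For each vertex v, BFS finds the shortest path from v back to v.
The shortest such closed walk is i → g → b → i, length 3.

3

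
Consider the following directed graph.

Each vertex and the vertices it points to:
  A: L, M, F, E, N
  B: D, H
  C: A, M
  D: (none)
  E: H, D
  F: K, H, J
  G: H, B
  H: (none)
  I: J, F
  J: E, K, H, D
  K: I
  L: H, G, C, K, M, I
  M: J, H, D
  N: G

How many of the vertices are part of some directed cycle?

7

A vertex is on a directed cycle iff it belongs to a strongly connected component of size ≥ 2 (or has a self-loop).
The vertices on cycles are {A, C, F, I, J, K, L} — 7 in total.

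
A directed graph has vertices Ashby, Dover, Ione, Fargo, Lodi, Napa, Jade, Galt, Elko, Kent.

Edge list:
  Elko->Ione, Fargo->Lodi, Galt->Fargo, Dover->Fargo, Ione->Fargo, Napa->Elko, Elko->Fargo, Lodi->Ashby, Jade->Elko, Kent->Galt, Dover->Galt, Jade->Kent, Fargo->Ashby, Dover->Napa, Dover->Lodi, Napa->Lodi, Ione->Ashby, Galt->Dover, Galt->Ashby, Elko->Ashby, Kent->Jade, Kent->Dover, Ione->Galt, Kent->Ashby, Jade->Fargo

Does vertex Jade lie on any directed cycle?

Yes

Jade is on a cycle iff Jade can reach itself via ≥1 edge.
Jade → Kent → Jade — yes.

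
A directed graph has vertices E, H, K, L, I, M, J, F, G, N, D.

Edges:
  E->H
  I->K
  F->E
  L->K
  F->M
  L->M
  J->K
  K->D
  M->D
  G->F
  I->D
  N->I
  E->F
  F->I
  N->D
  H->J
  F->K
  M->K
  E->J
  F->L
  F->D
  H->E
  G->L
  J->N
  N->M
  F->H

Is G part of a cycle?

G lies on a cycle iff there is a path from G back to itself.
Exploring from G, it never reaches itself; equivalently, its strongly connected component is a singleton.

No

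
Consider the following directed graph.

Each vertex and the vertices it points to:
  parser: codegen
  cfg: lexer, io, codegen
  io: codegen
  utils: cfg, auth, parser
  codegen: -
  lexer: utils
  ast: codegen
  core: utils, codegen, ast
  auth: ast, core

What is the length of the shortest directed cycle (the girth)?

For each vertex v, BFS finds the shortest path from v back to v.
The shortest such closed walk is utils → cfg → lexer → utils, length 3.

3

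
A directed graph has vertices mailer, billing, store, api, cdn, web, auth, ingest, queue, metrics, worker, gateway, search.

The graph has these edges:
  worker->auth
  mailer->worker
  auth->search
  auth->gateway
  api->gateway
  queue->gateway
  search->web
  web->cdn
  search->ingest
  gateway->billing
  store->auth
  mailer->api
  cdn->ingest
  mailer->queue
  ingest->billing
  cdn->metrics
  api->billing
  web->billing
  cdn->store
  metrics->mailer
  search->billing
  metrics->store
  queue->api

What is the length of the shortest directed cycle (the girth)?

For each vertex v, BFS finds the shortest path from v back to v.
The shortest such closed walk is store → auth → search → web → cdn → store, length 5.

5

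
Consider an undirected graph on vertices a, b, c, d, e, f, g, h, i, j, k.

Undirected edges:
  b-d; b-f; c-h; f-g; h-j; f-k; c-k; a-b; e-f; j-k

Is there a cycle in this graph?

DFS, tracking each vertex's parent; an edge to a visited non-parent vertex closes a cycle.
Start from f:
visit f (parent –)
  visit k (parent f)
    k–f: parent, skip
    visit j (parent k)
      visit h (parent j)
        visit c (parent h)
          c–k: k visited and ≠ parent → cycle
Cycle: k – j – h – c – k.

Yes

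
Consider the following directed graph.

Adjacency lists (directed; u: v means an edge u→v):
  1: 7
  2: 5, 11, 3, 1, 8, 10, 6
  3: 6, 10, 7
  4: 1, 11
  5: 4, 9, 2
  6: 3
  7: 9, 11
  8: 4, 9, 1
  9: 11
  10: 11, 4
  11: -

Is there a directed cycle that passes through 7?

No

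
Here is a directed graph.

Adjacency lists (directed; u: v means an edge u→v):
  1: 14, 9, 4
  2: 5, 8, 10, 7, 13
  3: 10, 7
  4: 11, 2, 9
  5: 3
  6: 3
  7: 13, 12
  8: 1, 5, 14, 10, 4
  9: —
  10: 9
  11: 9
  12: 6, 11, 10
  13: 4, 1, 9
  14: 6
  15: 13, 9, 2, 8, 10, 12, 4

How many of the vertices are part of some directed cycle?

A vertex is on a directed cycle iff it belongs to a strongly connected component of size ≥ 2 (or has a self-loop).
The vertices on cycles are {1, 2, 3, 4, 5, 6, 7, 8, 12, 13, 14} — 11 in total.

11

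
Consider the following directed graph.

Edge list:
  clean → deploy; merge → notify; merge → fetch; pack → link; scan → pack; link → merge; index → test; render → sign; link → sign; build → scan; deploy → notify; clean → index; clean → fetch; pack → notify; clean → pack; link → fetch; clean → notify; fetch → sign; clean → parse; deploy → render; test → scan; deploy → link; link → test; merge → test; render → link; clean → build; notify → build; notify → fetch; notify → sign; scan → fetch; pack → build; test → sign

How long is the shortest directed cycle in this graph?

For each vertex v, BFS finds the shortest path from v back to v.
The shortest such closed walk is build → scan → pack → build, length 3.

3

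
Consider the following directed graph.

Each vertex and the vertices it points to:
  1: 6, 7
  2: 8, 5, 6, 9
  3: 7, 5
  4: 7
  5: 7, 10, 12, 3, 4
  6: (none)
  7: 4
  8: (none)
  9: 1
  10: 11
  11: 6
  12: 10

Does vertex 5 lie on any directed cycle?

Yes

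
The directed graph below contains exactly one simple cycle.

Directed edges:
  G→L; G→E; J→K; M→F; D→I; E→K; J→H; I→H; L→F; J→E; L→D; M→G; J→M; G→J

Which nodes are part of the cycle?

DFS with gray/black marking from G:
G gray
  L gray
    F gray
    F black
    D gray
      I gray
        H gray
        H black
      I black
    D black
  L black
  J gray
    K gray
    K black
    E gray
      E→K: K black — skip
    E black
    M gray
      M→F: F black — skip
      M→G: G is gray → back edge
Back edge closes the cycle G → J → M → G; its vertices are {G, J, M}.

G, J, M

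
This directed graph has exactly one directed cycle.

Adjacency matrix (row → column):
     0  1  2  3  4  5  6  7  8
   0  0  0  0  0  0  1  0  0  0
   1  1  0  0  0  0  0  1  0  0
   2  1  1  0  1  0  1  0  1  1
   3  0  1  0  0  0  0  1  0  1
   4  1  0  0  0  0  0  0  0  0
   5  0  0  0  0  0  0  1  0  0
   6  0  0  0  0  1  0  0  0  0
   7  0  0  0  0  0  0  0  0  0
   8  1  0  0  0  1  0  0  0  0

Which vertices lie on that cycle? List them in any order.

0, 4, 5, 6

DFS with gray/black marking from 5:
5 gray
  6 gray
    4 gray
      0 gray
        0→5: 5 is gray → back edge
Back edge closes the cycle 5 → 6 → 4 → 0 → 5; its vertices are {0, 4, 5, 6}.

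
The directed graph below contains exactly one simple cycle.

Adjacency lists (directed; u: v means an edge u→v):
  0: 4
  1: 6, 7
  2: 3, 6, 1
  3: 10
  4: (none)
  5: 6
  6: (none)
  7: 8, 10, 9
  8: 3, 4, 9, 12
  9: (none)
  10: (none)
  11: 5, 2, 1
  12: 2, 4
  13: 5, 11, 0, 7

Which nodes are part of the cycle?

1, 2, 7, 8, 12

DFS with gray/black marking from 7:
7 gray
  8 gray
    3 gray
      10 gray
      10 black
    3 black
    4 gray
    4 black
    9 gray
    9 black
    12 gray
      2 gray
        2→3: 3 black — skip
        6 gray
        6 black
        1 gray
          1→6: 6 black — skip
          1→7: 7 is gray → back edge
Back edge closes the cycle 7 → 8 → 12 → 2 → 1 → 7; its vertices are {1, 2, 7, 8, 12}.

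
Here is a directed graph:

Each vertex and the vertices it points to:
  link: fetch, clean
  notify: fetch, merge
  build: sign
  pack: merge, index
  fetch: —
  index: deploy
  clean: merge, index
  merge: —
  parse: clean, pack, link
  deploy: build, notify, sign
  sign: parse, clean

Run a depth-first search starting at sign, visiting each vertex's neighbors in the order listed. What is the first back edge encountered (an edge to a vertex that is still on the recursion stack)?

build→sign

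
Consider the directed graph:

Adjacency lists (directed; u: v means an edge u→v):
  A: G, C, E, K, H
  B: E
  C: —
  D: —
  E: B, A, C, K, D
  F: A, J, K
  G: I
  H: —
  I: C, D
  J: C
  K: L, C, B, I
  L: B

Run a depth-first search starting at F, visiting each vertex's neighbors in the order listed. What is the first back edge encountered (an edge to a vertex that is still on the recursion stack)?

B->E

DFS from F (visiting each vertex's neighbors in the order listed); mark gray on enter, black on exit:
F gray
  A gray
    G gray
      I gray
        C gray
        C black
        D gray
        D black
      I black
    G black
    A→C: C black — skip
    E gray
      B gray
        B→E: E is gray → back edge
First back edge: B → E.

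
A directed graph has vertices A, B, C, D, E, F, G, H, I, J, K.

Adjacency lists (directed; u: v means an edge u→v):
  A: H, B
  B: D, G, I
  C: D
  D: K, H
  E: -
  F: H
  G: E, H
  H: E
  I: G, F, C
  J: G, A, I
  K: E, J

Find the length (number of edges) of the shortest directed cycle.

5

For each vertex v, BFS finds the shortest path from v back to v.
The shortest such closed walk is J → I → C → D → K → J, length 5.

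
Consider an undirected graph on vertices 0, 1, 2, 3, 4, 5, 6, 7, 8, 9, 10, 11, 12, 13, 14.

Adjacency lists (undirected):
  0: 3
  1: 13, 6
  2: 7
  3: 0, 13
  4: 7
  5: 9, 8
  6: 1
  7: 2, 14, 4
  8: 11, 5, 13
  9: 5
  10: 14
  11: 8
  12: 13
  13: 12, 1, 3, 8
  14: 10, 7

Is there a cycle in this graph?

No

DFS, tracking each vertex's parent; an edge to a visited non-parent vertex closes a cycle.
Start from 0:
visit 0 (parent –)
  visit 3 (parent 0)
    3–0: parent, skip
    visit 13 (parent 3)
      visit 12 (parent 13)
        12–13: parent, skip
      visit 1 (parent 13)
        1–13: parent, skip
        visit 6 (parent 1)
          6–1: parent, skip
      13–3: parent, skip
      visit 8 (parent 13)
        visit 11 (parent 8)
          11–8: parent, skip
        visit 5 (parent 8)
          visit 9 (parent 5)
            9–5: parent, skip
          5–8: parent, skip
        8–13: parent, skip
visit 2 (parent –)
  visit 7 (parent 2)
    7–2: parent, skip
    visit 14 (parent 7)
      visit 10 (parent 14)
        10–14: parent, skip
      14–7: parent, skip
    visit 4 (parent 7)
      4–7: parent, skip
No non-parent visited neighbor found — the graph is a forest.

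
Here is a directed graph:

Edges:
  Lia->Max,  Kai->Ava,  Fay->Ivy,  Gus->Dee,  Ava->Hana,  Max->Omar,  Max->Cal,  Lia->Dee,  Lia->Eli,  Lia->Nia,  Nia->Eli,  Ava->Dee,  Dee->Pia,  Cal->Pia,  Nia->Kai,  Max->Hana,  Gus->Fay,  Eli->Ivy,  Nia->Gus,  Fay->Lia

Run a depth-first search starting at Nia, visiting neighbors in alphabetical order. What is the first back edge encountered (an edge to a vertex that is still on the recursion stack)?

DFS from Nia (visiting neighbors in alphabetical order); mark gray on enter, black on exit:
Nia gray
  Eli gray
    Ivy gray
    Ivy black
  Eli black
  Gus gray
    Dee gray
      Pia gray
      Pia black
    Dee black
    Fay gray
      Fay→Ivy: Ivy black — skip
      Lia gray
        Lia→Dee: Dee black — skip
        Lia→Eli: Eli black — skip
        Max gray
          Cal gray
            Cal→Pia: Pia black — skip
          Cal black
          Hana gray
          Hana black
          Omar gray
          Omar black
        Max black
        Lia→Nia: Nia is gray → back edge
First back edge: Lia → Nia.

Lia->Nia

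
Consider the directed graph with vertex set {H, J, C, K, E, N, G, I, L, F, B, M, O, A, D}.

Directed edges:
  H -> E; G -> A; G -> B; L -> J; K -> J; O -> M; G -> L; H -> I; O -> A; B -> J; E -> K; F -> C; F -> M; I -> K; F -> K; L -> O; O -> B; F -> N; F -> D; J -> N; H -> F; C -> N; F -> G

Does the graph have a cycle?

No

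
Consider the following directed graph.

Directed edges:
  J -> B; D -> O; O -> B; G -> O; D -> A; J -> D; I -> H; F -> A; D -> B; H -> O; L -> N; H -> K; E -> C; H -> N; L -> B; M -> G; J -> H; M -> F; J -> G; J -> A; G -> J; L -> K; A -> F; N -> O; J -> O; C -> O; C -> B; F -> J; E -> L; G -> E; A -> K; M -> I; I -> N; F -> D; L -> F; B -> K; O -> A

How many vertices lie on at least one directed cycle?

A vertex is on a directed cycle iff it belongs to a strongly connected component of size ≥ 2 (or has a self-loop).
The vertices on cycles are {A, C, D, E, F, G, H, J, L, N, O} — 11 in total.

11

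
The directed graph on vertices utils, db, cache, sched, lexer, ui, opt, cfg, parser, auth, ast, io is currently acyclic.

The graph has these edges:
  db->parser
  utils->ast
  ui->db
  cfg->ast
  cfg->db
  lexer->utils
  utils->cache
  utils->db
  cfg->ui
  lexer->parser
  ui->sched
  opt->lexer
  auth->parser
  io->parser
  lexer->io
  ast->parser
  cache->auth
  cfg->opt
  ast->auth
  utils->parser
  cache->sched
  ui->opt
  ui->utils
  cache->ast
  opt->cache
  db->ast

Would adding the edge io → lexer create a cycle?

Adding io→lexer creates a cycle iff lexer can already reach io.
Path from lexer: lexer → io.
So lexer → … → io → lexer is a cycle.

Yes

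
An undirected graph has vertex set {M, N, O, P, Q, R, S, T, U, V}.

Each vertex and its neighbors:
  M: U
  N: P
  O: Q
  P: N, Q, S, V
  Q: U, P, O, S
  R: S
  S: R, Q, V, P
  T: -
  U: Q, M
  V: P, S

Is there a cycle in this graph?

DFS, tracking each vertex's parent; an edge to a visited non-parent vertex closes a cycle.
Start from R:
visit R (parent –)
  visit S (parent R)
    S–R: parent, skip
    visit Q (parent S)
      visit U (parent Q)
        U–Q: parent, skip
        visit M (parent U)
          M–U: parent, skip
      visit P (parent Q)
        visit N (parent P)
          N–P: parent, skip
        P–Q: parent, skip
        P–S: S visited and ≠ parent → cycle
Cycle: S – Q – P – S.

Yes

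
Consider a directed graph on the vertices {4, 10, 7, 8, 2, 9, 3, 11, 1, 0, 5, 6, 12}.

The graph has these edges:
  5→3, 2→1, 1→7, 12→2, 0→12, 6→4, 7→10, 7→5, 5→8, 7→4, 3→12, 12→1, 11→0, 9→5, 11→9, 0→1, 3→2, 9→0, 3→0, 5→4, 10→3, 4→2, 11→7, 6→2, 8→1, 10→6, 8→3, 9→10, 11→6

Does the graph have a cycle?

DFS with white/gray/black marking, starting from 6:
6 gray
  2 gray
    1 gray
      7 gray
        4 gray
          4→2: 2 is gray → back edge
Back edge found, so a cycle exists: 2 → 1 → 7 → 4 → 2.

Yes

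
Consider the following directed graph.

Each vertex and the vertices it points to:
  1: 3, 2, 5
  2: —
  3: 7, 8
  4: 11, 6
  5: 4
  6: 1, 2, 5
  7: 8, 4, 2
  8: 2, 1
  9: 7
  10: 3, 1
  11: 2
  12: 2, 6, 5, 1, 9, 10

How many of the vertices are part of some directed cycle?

7

A vertex is on a directed cycle iff it belongs to a strongly connected component of size ≥ 2 (or has a self-loop).
The vertices on cycles are {1, 3, 4, 5, 6, 7, 8} — 7 in total.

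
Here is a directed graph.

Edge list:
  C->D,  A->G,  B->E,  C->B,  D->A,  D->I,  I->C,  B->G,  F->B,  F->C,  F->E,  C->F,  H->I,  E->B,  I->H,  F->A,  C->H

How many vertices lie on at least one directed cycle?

7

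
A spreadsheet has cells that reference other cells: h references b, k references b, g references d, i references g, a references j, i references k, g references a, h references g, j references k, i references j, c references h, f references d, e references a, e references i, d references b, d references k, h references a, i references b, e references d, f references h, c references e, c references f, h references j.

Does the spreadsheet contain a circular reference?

DFS with white/gray/black marking, starting from k:
k gray
  b gray
  b black
k black
a gray
  j gray
    j→k: k black — skip
  j black
a black
c gray
  e gray
    i gray
      g gray
        d gray
          d→k: k black — skip
          d→b: b black — skip
        d black
        g→a: a black — skip
      g black
      i→j: j black — skip
      i→k: k black — skip
      i→b: b black — skip
    i black
    e→d: d black — skip
    e→a: a black — skip
  e black
  h gray
    h→b: b black — skip
    h→j: j black — skip
    h→g: g black — skip
    h→a: a black — skip
  h black
  f gray
    f→h: h black — skip
    f→d: d black — skip
  f black
c black
Every edge goes to a white or black vertex — no back edge, so the graph is acyclic.

No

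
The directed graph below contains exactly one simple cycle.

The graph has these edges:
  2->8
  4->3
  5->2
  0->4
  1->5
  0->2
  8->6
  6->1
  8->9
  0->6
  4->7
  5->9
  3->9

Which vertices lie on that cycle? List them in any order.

DFS with gray/black marking from 6:
6 gray
  1 gray
    5 gray
      9 gray
      9 black
      2 gray
        8 gray
          8→9: 9 black — skip
          8→6: 6 is gray → back edge
Back edge closes the cycle 6 → 1 → 5 → 2 → 8 → 6; its vertices are {1, 2, 5, 6, 8}.

1, 2, 5, 6, 8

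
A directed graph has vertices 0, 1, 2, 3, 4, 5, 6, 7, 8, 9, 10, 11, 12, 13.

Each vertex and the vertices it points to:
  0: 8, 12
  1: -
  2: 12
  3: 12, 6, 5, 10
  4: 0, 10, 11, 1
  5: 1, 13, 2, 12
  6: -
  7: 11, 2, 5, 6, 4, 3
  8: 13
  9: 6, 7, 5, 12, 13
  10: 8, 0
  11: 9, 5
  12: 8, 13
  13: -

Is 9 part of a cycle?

9 is on a cycle iff 9 can reach itself via ≥1 edge.
9 → 7 → 11 → 9 — yes.

Yes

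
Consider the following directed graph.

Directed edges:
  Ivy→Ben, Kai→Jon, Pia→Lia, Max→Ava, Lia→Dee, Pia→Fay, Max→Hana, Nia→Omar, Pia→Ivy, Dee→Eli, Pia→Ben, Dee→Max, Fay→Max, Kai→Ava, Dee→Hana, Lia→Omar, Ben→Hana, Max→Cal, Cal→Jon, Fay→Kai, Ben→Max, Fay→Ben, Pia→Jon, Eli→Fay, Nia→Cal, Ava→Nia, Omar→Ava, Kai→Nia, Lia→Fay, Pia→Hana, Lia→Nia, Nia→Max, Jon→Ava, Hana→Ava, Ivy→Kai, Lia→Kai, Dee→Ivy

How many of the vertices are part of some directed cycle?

7

A vertex is on a directed cycle iff it belongs to a strongly connected component of size ≥ 2 (or has a self-loop).
The vertices on cycles are {Ava, Cal, Jon, Max, Nia, Hana, Omar} — 7 in total.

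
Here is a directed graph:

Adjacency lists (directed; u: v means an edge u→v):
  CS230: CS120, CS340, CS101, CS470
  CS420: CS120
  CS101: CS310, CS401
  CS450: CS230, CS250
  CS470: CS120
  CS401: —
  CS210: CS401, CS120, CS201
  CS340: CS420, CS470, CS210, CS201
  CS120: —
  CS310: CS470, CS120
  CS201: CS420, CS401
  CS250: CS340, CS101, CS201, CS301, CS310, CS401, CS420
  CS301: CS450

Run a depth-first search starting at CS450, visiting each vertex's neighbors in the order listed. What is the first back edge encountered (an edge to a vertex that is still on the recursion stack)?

CS301→CS450

DFS from CS450 (visiting each vertex's neighbors in the order listed); mark gray on enter, black on exit:
CS450 gray
  CS230 gray
    CS120 gray
    CS120 black
    CS340 gray
      CS420 gray
        CS420→CS120: CS120 black — skip
      CS420 black
      CS470 gray
        CS470→CS120: CS120 black — skip
      CS470 black
      CS210 gray
        CS401 gray
        CS401 black
        CS210→CS120: CS120 black — skip
        CS201 gray
          CS201→CS420: CS420 black — skip
          CS201→CS401: CS401 black — skip
        CS201 black
      CS210 black
      CS340→CS201: CS201 black — skip
    CS340 black
    CS101 gray
      CS310 gray
        CS310→CS470: CS470 black — skip
        CS310→CS120: CS120 black — skip
      CS310 black
      CS101→CS401: CS401 black — skip
    CS101 black
    CS230→CS470: CS470 black — skip
  CS230 black
  CS250 gray
    CS250→CS340: CS340 black — skip
    CS250→CS101: CS101 black — skip
    CS250→CS201: CS201 black — skip
    CS301 gray
      CS301→CS450: CS450 is gray → back edge
First back edge: CS301 → CS450.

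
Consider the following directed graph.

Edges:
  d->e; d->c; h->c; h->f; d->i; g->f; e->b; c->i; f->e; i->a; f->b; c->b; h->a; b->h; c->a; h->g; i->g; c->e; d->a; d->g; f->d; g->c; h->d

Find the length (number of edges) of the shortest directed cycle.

3

For each vertex v, BFS finds the shortest path from v back to v.
The shortest such closed walk is h → f → b → h, length 3.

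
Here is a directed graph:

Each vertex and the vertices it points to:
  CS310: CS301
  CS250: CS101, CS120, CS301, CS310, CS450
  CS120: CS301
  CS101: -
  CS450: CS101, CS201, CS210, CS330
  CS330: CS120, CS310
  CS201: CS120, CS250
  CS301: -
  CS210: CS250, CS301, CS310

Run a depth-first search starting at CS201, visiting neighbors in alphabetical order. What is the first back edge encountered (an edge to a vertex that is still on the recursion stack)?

CS450->CS201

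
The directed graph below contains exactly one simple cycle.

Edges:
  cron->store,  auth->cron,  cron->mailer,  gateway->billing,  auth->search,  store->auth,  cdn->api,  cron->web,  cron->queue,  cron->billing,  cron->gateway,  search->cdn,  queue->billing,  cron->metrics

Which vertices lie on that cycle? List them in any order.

DFS with gray/black marking from cron:
cron gray
  metrics gray
  metrics black
  queue gray
    billing gray
    billing black
  queue black
  store gray
    auth gray
      search gray
        cdn gray
          api gray
          api black
        cdn black
      search black
      auth→cron: cron is gray → back edge
Back edge closes the cycle cron → store → auth → cron; its vertices are {auth, cron, store}.

auth, cron, store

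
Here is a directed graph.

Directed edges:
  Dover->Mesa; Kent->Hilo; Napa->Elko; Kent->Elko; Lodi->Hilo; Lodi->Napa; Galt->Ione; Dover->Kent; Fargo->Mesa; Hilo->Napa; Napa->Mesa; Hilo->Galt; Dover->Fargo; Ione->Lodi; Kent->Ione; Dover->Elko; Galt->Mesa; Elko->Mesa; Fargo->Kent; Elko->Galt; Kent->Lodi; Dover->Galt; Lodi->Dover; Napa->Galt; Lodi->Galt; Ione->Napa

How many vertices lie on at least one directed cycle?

9

A vertex is on a directed cycle iff it belongs to a strongly connected component of size ≥ 2 (or has a self-loop).
The vertices on cycles are {Elko, Galt, Hilo, Ione, Kent, Lodi, Napa, Dover, Fargo} — 9 in total.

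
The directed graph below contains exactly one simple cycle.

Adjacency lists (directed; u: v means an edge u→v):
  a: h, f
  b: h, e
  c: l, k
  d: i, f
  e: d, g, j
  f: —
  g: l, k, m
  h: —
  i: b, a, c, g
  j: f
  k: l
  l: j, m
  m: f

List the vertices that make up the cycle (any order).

b, d, e, i

DFS with gray/black marking from i:
i gray
  b gray
    h gray
    h black
    e gray
      d gray
        d→i: i is gray → back edge
Back edge closes the cycle i → b → e → d → i; its vertices are {b, d, e, i}.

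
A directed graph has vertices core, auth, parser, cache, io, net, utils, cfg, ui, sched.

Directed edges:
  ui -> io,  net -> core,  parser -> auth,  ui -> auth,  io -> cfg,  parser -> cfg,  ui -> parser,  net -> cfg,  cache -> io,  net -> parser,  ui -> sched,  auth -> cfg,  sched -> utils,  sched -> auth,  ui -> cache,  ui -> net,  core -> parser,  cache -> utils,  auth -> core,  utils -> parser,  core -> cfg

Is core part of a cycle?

core is on a cycle iff core can reach itself via ≥1 edge.
core → parser → auth → core — yes.

Yes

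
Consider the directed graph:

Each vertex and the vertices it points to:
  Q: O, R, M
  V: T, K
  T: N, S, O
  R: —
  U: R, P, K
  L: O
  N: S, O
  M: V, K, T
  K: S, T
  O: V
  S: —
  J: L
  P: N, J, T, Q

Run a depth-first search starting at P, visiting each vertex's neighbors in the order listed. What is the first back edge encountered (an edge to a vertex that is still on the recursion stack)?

T→N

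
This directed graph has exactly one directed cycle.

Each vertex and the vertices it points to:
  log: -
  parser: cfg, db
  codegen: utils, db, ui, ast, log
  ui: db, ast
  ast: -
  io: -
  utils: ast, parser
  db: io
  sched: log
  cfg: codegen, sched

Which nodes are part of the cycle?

DFS with gray/black marking from cfg:
cfg gray
  codegen gray
    utils gray
      ast gray
      ast black
      parser gray
        parser→cfg: cfg is gray → back edge
Back edge closes the cycle cfg → codegen → utils → parser → cfg; its vertices are {cfg, utils, parser, codegen}.

cfg, utils, parser, codegen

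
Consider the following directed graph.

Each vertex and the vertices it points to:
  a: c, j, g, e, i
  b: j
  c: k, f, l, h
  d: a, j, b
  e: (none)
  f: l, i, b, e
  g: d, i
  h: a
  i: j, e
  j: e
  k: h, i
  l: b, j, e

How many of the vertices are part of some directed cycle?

A vertex is on a directed cycle iff it belongs to a strongly connected component of size ≥ 2 (or has a self-loop).
The vertices on cycles are {a, c, d, g, h, k} — 6 in total.

6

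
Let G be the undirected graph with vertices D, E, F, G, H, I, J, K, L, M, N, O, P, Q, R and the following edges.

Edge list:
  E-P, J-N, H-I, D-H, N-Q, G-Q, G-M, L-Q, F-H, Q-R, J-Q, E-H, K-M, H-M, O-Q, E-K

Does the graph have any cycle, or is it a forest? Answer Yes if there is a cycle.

DFS, tracking each vertex's parent; an edge to a visited non-parent vertex closes a cycle.
Start from D:
visit D (parent –)
  visit H (parent D)
    visit M (parent H)
      visit K (parent M)
        K–M: parent, skip
        visit E (parent K)
          E–H: H visited and ≠ parent → cycle
Cycle: H – M – K – E – H.

Yes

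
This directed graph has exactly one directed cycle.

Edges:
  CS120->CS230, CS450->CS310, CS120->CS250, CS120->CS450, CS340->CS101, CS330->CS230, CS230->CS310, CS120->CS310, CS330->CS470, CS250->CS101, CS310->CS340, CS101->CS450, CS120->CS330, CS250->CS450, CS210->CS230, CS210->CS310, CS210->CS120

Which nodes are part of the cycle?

CS101, CS310, CS340, CS450

DFS with gray/black marking from CS101:
CS101 gray
  CS450 gray
    CS310 gray
      CS340 gray
        CS340→CS101: CS101 is gray → back edge
Back edge closes the cycle CS101 → CS450 → CS310 → CS340 → CS101; its vertices are {CS101, CS310, CS340, CS450}.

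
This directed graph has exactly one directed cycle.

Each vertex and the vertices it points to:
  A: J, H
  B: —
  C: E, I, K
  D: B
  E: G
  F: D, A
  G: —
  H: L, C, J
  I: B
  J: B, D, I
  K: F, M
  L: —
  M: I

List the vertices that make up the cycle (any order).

DFS with gray/black marking from H:
H gray
  L gray
  L black
  C gray
    E gray
      G gray
      G black
    E black
    I gray
      B gray
      B black
    I black
    K gray
      F gray
        D gray
          D→B: B black — skip
        D black
        A gray
          J gray
            J→B: B black — skip
            J→D: D black — skip
            J→I: I black — skip
          J black
          A→H: H is gray → back edge
Back edge closes the cycle H → C → K → F → A → H; its vertices are {A, C, F, H, K}.

A, C, F, H, K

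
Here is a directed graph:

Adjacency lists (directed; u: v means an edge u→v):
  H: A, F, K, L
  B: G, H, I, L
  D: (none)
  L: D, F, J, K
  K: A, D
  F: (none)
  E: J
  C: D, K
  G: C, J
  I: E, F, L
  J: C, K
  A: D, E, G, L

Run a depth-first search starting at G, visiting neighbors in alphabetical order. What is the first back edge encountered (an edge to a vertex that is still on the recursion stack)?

J->C

DFS from G (visiting neighbors in alphabetical order); mark gray on enter, black on exit:
G gray
  C gray
    D gray
    D black
    K gray
      A gray
        A→D: D black — skip
        E gray
          J gray
            J→C: C is gray → back edge
First back edge: J → C.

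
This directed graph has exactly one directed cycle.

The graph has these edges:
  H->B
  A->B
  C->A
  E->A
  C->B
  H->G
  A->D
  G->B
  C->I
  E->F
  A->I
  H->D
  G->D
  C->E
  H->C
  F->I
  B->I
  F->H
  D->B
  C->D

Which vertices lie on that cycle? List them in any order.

DFS with gray/black marking from H:
H gray
  B gray
    I gray
    I black
  B black
  G gray
    D gray
      D→B: B black — skip
    D black
    G→B: B black — skip
  G black
  H→D: D black — skip
  C gray
    A gray
      A→D: D black — skip
      A→I: I black — skip
      A→B: B black — skip
    A black
    C→D: D black — skip
    C→I: I black — skip
    C→B: B black — skip
    E gray
      E→A: A black — skip
      F gray
        F→I: I black — skip
        F→H: H is gray → back edge
Back edge closes the cycle H → C → E → F → H; its vertices are {C, E, F, H}.

C, E, F, H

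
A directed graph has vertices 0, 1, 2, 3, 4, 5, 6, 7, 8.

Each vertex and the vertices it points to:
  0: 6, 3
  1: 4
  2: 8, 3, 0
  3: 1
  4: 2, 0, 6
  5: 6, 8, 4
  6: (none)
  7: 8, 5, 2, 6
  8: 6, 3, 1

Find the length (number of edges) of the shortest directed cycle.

For each vertex v, BFS finds the shortest path from v back to v.
The shortest such closed walk is 2 → 8 → 1 → 4 → 2, length 4.

4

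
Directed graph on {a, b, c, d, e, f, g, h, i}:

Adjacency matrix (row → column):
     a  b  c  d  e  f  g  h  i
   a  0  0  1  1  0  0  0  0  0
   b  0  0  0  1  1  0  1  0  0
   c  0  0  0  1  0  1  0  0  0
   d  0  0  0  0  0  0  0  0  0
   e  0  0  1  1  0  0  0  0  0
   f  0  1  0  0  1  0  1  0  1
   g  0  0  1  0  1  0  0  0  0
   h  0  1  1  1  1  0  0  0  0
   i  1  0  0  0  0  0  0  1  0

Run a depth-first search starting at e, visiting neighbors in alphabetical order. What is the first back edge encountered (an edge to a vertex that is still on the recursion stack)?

DFS from e (visiting neighbors in alphabetical order); mark gray on enter, black on exit:
e gray
  c gray
    d gray
    d black
    f gray
      b gray
        b→d: d black — skip
        b→e: e is gray → back edge
First back edge: b → e.

b->e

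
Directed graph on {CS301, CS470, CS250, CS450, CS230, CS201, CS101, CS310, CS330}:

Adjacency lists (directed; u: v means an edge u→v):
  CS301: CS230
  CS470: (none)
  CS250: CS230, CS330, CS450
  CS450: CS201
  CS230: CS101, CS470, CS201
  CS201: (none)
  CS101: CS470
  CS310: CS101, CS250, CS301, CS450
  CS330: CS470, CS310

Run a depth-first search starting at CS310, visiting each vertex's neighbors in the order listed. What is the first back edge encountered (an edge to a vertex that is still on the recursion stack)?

CS330→CS310

DFS from CS310 (visiting each vertex's neighbors in the order listed); mark gray on enter, black on exit:
CS310 gray
  CS101 gray
    CS470 gray
    CS470 black
  CS101 black
  CS250 gray
    CS230 gray
      CS230→CS101: CS101 black — skip
      CS230→CS470: CS470 black — skip
      CS201 gray
      CS201 black
    CS230 black
    CS330 gray
      CS330→CS470: CS470 black — skip
      CS330→CS310: CS310 is gray → back edge
First back edge: CS330 → CS310.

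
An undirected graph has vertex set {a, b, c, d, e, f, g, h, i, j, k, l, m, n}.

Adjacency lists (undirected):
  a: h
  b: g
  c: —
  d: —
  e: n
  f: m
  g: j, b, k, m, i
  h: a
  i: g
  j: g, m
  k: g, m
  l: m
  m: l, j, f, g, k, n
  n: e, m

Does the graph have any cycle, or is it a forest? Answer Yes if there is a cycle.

Yes

DFS, tracking each vertex's parent; an edge to a visited non-parent vertex closes a cycle.
Start from k:
visit k (parent –)
  visit g (parent k)
    visit j (parent g)
      j–g: parent, skip
      visit m (parent j)
        visit l (parent m)
          l–m: parent, skip
        m–j: parent, skip
        visit f (parent m)
          f–m: parent, skip
        m–g: g visited and ≠ parent → cycle
Cycle: g – j – m – g.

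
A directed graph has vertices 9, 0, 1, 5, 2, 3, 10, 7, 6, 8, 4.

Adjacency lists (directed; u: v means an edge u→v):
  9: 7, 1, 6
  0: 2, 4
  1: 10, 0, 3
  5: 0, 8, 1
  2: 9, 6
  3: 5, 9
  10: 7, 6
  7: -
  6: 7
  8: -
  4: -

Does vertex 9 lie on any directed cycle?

Yes

9 is on a cycle iff 9 can reach itself via ≥1 edge.
9 → 1 → 3 → 9 — yes.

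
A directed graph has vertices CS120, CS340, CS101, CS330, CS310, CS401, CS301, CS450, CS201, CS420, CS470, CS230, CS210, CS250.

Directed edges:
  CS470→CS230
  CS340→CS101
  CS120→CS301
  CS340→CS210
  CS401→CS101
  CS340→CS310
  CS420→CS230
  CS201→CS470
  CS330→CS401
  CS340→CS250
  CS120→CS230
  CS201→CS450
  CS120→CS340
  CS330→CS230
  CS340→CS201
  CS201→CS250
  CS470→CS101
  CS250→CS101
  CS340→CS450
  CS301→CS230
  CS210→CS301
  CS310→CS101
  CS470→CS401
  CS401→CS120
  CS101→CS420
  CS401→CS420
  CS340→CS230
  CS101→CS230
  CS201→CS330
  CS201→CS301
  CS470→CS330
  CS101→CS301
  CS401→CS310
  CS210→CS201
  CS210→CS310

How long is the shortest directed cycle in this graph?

5

For each vertex v, BFS finds the shortest path from v back to v.
The shortest such closed walk is CS340 → CS201 → CS330 → CS401 → CS120 → CS340, length 5.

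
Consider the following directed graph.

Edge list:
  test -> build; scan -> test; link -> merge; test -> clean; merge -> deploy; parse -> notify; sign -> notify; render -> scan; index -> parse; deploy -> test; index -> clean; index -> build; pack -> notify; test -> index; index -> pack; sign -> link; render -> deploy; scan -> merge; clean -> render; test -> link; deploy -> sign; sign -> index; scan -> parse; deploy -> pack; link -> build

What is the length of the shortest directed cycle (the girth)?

4

For each vertex v, BFS finds the shortest path from v back to v.
The shortest such closed walk is render → deploy → test → clean → render, length 4.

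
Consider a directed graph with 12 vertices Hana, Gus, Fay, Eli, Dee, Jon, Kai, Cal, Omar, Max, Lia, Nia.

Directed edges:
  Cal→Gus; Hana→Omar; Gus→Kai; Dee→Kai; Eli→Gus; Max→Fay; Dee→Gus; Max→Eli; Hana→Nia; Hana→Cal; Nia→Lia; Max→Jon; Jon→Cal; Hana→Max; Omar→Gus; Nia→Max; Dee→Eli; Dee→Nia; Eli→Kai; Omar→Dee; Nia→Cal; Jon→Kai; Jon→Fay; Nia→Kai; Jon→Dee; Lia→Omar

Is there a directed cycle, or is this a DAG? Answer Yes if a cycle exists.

DFS with white/gray/black marking, starting from Hana:
Hana gray
  Cal gray
    Gus gray
      Kai gray
      Kai black
    Gus black
  Cal black
  Nia gray
    Max gray
      Fay gray
      Fay black
      Jon gray
        Jon→Cal: Cal black — skip
        Jon→Kai: Kai black — skip
        Dee gray
          Dee→Kai: Kai black — skip
          Dee→Nia: Nia is gray → back edge
Back edge found, so a cycle exists: Nia → Max → Jon → Dee → Nia.

Yes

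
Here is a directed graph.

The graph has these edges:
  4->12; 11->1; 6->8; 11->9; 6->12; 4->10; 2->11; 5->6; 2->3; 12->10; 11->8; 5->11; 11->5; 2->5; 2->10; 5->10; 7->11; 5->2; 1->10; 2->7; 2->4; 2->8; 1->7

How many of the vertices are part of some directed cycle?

A vertex is on a directed cycle iff it belongs to a strongly connected component of size ≥ 2 (or has a self-loop).
The vertices on cycles are {1, 2, 5, 7, 11} — 5 in total.

5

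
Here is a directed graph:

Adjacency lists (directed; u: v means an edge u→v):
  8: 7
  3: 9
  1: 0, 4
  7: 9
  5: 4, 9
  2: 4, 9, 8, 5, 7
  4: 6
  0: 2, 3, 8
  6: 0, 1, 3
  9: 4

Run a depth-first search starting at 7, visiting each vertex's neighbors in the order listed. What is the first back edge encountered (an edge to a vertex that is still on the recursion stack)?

2->4

DFS from 7 (visiting each vertex's neighbors in the order listed); mark gray on enter, black on exit:
7 gray
  9 gray
    4 gray
      6 gray
        0 gray
          2 gray
            2→4: 4 is gray → back edge
First back edge: 2 → 4.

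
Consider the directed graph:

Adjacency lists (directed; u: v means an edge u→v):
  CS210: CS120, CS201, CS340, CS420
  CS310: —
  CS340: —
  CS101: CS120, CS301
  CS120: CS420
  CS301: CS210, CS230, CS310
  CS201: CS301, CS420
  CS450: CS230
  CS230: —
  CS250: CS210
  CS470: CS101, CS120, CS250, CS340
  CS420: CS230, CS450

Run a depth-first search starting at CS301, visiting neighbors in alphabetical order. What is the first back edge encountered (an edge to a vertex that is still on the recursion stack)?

DFS from CS301 (visiting neighbors in alphabetical order); mark gray on enter, black on exit:
CS301 gray
  CS210 gray
    CS120 gray
      CS420 gray
        CS230 gray
        CS230 black
        CS450 gray
          CS450→CS230: CS230 black — skip
        CS450 black
      CS420 black
    CS120 black
    CS201 gray
      CS201→CS301: CS301 is gray → back edge
First back edge: CS201 → CS301.

CS201→CS301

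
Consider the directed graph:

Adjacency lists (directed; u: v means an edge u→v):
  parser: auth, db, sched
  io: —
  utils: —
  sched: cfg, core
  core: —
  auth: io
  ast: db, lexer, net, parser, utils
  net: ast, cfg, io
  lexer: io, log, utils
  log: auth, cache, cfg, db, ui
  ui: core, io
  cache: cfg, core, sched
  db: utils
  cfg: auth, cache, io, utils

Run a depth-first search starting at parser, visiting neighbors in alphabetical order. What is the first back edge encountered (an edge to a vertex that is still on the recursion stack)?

DFS from parser (visiting neighbors in alphabetical order); mark gray on enter, black on exit:
parser gray
  auth gray
    io gray
    io black
  auth black
  db gray
    utils gray
    utils black
  db black
  sched gray
    cfg gray
      cfg→auth: auth black — skip
      cache gray
        cache→cfg: cfg is gray → back edge
First back edge: cache → cfg.

cache→cfg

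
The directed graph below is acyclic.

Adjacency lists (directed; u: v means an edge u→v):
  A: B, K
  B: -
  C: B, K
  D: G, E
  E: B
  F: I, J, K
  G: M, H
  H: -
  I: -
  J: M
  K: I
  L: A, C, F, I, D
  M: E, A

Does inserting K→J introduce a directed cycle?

Adding K→J creates a cycle iff J can already reach K.
Path from J: J → M → A → K.
So J → … → K → J is a cycle.

Yes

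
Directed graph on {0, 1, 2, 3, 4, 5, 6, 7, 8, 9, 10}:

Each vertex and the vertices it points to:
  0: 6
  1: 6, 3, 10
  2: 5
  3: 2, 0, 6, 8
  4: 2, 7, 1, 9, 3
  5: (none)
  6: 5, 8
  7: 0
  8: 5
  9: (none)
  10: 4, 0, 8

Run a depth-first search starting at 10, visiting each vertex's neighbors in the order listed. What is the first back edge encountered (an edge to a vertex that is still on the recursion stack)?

DFS from 10 (visiting each vertex's neighbors in the order listed); mark gray on enter, black on exit:
10 gray
  4 gray
    2 gray
      5 gray
      5 black
    2 black
    7 gray
      0 gray
        6 gray
          6→5: 5 black — skip
          8 gray
            8→5: 5 black — skip
          8 black
        6 black
      0 black
    7 black
    1 gray
      1→6: 6 black — skip
      3 gray
        3→2: 2 black — skip
        3→0: 0 black — skip
        3→6: 6 black — skip
        3→8: 8 black — skip
      3 black
      1→10: 10 is gray → back edge
First back edge: 1 → 10.

1->10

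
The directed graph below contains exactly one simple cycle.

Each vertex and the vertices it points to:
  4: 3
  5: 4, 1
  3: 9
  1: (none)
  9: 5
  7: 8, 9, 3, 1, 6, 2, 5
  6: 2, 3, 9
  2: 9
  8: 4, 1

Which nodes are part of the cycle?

DFS with gray/black marking from 5:
5 gray
  4 gray
    3 gray
      9 gray
        9→5: 5 is gray → back edge
Back edge closes the cycle 5 → 4 → 3 → 9 → 5; its vertices are {3, 4, 5, 9}.

3, 4, 5, 9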